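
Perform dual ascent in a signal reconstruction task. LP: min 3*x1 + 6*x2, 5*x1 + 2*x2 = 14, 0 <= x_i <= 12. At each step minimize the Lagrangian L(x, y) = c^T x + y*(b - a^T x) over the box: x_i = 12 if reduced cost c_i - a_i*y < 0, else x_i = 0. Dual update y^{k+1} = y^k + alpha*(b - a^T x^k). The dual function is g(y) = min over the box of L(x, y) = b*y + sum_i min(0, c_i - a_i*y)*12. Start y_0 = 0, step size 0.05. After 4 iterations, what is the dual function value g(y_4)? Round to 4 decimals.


Dual ascent for LP: min 3*x1 + 6*x2, 5*x1 + 2*x2 = 14, 0 <= x_i <= 12
Step 1: y^k = 0.0, reduced costs: (3.0, 6.0)
  x^k = (0.0, 0.0), subgradient = b - a^T x = 14.0
  y^{k+1} = 0.0 + 0.05*14.0 = 0.7
Step 2: y^k = 0.7, reduced costs: (-0.5, 4.6)
  x^k = (12.0, 0.0), subgradient = b - a^T x = -46.0
  y^{k+1} = 0.7 + 0.05*-46.0 = -1.6
Step 3: y^k = -1.6, reduced costs: (11.0, 9.2)
  x^k = (0.0, 0.0), subgradient = b - a^T x = 14.0
  y^{k+1} = -1.6 + 0.05*14.0 = -0.9
Step 4: y^k = -0.9, reduced costs: (7.5, 7.8)
  x^k = (0.0, 0.0), subgradient = b - a^T x = 14.0
  y^{k+1} = -0.9 + 0.05*14.0 = -0.2
Dual objective at y_4 = -0.2: reduced costs (4.0, 6.4), box minimizer x = (0.0, 0.0)
g(y_4) = b*y + (c1 - a1*y)*x1 + (c2 - a2*y)*x2 = 14*(-0.2) + 4.0*0.0 + 6.4*0.0 = -2.8 + 0.0 + 0.0 = -2.8


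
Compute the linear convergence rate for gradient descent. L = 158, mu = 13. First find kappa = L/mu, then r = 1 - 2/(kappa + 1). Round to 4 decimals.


Step 1: Compute the condition number.
kappa = L/mu = 158/13 = 12.1538
Step 2: Compute the convergence rate.
r = 1 - 2/(kappa + 1) = 1 - 2*mu/(L + mu) = (L - mu)/(L + mu) = 145/171 = 0.848


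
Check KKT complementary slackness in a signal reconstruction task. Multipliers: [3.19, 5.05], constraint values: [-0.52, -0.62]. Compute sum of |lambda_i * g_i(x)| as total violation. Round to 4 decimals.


KKT complementary slackness check:
lambda_1 * g_1 = 3.19 * -0.52 = -1.6588
lambda_2 * g_2 = 5.05 * -0.62 = -3.131
Total violation = 1.6588 + 3.131 = 4.7898


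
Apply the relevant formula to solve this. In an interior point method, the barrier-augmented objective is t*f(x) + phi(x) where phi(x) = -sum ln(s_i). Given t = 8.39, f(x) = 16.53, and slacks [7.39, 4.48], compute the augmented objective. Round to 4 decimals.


Step 1: Compute log-barrier.
ln values: [2.0001, 1.4996]
phi = -(2.0001 + 1.4996) = -3.4998
Step 2: Compute augmented objective.
t*f(x) = 8.39*16.53 = 138.6867
Total = 138.6867 - 3.4998 = 135.1869


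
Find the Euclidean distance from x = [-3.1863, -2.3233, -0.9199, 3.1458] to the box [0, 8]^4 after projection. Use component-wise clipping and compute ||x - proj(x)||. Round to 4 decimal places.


Project each component onto [0, 8].
clip(-3.1863) = 0.0, clip(-2.3233) = 0.0, clip(-0.9199) = 0.0, clip(3.1458) = 3.1458
Projection = [0.0, 0.0, 0.0, 3.1458]
Squared diffs: [10.1525, 5.3977, 0.8462, 0.0]
Distance = sqrt(16.3964) = 4.0493


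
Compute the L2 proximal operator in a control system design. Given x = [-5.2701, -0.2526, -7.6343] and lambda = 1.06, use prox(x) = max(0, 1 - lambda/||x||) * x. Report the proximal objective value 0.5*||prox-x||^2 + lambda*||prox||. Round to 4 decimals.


Step 1: Compute ||x||.
||x|| = 9.2801
Step 2: Compute scaling factor.
scale = max(0, 1 - 1.06/9.2801) = 0.8858
Step 3: prox(x) = [-4.6681, -0.2237, -6.7623]
||prox(x)|| = 8.2201
Step 4: Proximal objective.
0.5*||prox-x||^2 = 0.5618
lambda*||prox|| = 8.7133
Total = 9.2751


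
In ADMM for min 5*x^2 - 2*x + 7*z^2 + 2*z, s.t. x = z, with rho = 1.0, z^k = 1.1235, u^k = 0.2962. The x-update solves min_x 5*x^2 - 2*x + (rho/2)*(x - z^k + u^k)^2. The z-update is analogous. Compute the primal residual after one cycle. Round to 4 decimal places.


ADMM iteration with rho = 1.0, z^k = 1.1235, u^k = 0.2962
Step 1: x-update.
Minimize 5*x^2 - 2*x + (1.0/2)*(x - 1.1235 + 0.2962)^2
FOC: (2*5 + 1.0)*x = 2 + 1.0*(1.1235 - 0.2962)
x^{k+1} = 0.257
Step 2: z-update.
Minimize 7*z^2 + 2*z + (1.0/2)*(0.257 - z + 0.2962)^2
FOC: (2*7 + 1.0)*z = -2 + 1.0*(0.257 + 0.2962)
z^{k+1} = -0.0965
Step 3: u-update.
u^{k+1} = 0.2962 + 0.257 + 0.0965 = 0.6497
Step 4: Primal residual = |0.257 + 0.0965| = 0.3535


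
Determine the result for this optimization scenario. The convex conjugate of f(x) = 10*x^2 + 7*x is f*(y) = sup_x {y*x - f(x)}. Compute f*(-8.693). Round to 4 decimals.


f*(y) = sup_x {y*x - a*x^2 - b*x} = sup_x {(y-b)*x - a*x^2}
FOC: (y - b) - 2a*x = 0 => x* = (y - b)/(2a)
x* = (-8.693 - 7)/(2*10) = -0.7847
f*(-8.693) = (y-b)^2/(4a) = (-8.693 - 7)^2/(4*10)
= 246.2702/40 = 6.1568


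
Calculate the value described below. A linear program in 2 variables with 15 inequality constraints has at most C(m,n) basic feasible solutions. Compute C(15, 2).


Each vertex corresponds to some choice of n active constraints out of m, so the number of vertices is at most C(m, n) = m! / (n!(m-n)!).
m = 15, n = 2
Numerator: 15 * 14
Denominator: 2! = 2
C(15, 2) = 105


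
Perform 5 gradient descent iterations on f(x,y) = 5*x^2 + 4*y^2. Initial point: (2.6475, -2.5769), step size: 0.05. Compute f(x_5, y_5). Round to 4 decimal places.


Gradient descent on f(x,y) = 5*x^2 + 4*y^2.
Starting point: (2.6475, -2.5769), alpha = 0.05
Step 1: grad_x = 2*5*2.6475 = 26.475, grad_y = 2*4*-2.5769 = -20.6152
  x_1 = 2.6475 - 0.05*26.475 = 1.3238
  y_1 = -2.5769 - 0.05*-20.6152 = -1.5461
Step 2: grad_x = 2*5*1.3238 = 13.2375, grad_y = 2*4*-1.5461 = -12.3691
  x_2 = 1.3238 - 0.05*13.2375 = 0.6619
  y_2 = -1.5461 - 0.05*-12.3691 = -0.9277
Step 3: grad_x = 2*5*0.6619 = 6.6188, grad_y = 2*4*-0.9277 = -7.4215
  x_3 = 0.6619 - 0.05*6.6188 = 0.3309
  y_3 = -0.9277 - 0.05*-7.4215 = -0.5566
Step 4: grad_x = 2*5*0.3309 = 3.3094, grad_y = 2*4*-0.5566 = -4.4529
  x_4 = 0.3309 - 0.05*3.3094 = 0.1655
  y_4 = -0.5566 - 0.05*-4.4529 = -0.334
Step 5: grad_x = 2*5*0.1655 = 1.6547, grad_y = 2*4*-0.334 = -2.6717
  x_5 = 0.1655 - 0.05*1.6547 = 0.0827
  y_5 = -0.334 - 0.05*-2.6717 = -0.2004
f(0.0827, -0.2004) = 5*0.0827^2 + 4*(-0.2004)^2 = 0.1948


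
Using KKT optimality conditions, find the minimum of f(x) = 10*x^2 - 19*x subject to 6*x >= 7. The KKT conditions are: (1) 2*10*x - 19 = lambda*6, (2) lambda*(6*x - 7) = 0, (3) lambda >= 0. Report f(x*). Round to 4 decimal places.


Step 1: Try lambda = 0 (constraint inactive).
x_unc = 19/(2*10) = 0.95
Check: 6*0.95 = 5.7 < 7 -- violated!
Step 2: Constraint must be active: 6*x = 7
x* = 7/6 = 1.1667 (rounded; the exact value 7/6 is used below)
lambda = (2*10*(7/6) - 19)/6 = 0.7222
Step 3: Compute optimal value.
f(x*) = 10*(7/6)^2 - 19*(7/6) = -8.5556


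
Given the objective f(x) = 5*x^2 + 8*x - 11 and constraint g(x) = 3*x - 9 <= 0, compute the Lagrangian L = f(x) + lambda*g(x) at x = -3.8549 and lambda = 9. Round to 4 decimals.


Step 1: Evaluate f(x).
f(-3.8549) = 5*(-3.8549)^2 + 8*(-3.8549) - 11 = 32.4621
Step 2: Evaluate g(x).
g(-3.8549) = 3*-3.8549 - 9 = -20.5647
Step 3: Compute Lagrangian.
L = 32.4621 + 9*-20.5647 = -152.6202


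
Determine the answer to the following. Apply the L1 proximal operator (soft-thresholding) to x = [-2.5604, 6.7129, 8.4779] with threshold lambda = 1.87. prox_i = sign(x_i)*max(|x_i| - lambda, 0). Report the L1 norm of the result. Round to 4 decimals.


Soft-thresholding with lambda = 1.87:
prox(-2.5604) = sign(-2.5604)*max(|-2.5604| - 1.87, 0) = -0.6904
prox(6.7129) = sign(6.7129)*max(|6.7129| - 1.87, 0) = 4.8429
prox(8.4779) = sign(8.4779)*max(|8.4779| - 1.87, 0) = 6.6079
prox(x) = [-0.6904, 4.8429, 6.6079]
||prox(x)||_1 = 0.6904 + 4.8429 + 6.6079 = 12.1412


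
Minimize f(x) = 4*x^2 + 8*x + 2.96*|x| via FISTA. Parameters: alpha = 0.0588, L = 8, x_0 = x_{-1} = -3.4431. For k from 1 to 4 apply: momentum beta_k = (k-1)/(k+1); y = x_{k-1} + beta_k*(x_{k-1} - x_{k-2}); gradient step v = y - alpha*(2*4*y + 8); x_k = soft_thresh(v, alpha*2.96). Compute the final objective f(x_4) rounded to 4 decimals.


FISTA on f(x) = 4*x^2 + 8*x + 2.96*|x|
L = 8, alpha = 0.0588
Iteration 1: beta = 0.0, y = -3.4431 + 0.0*(-3.4431 + 3.4431) = -3.4431
  grad(y) = -19.5448, v = y - alpha*grad = -2.2939
  prox(v) = soft_thresh(-2.2939, 0.174) = -2.1198
Iteration 2: beta = 0.3333, y = -2.1198 + 0.3333*(-2.1198 + 3.4431) = -1.6787
  grad(y) = -5.4298, v = y - alpha*grad = -1.3595
  prox(v) = soft_thresh(-1.3595, 0.174) = -1.1854
Iteration 3: beta = 0.5, y = -1.1854 + 0.5*(-1.1854 + 2.1198) = -0.7182
  grad(y) = 2.2544, v = y - alpha*grad = -0.8508
  prox(v) = soft_thresh(-0.8508, 0.174) = -0.6767
Iteration 4: beta = 0.6, y = -0.6767 + 0.6*(-0.6767 + 1.1854) = -0.3715
  grad(y) = 5.0281, v = y - alpha*grad = -0.6671
  prox(v) = soft_thresh(-0.6671, 0.174) = -0.4931
f(x_4) = 4*(-0.4931)^2 + 8*(-0.4931) + 2.96*|-0.4931| = -1.5126


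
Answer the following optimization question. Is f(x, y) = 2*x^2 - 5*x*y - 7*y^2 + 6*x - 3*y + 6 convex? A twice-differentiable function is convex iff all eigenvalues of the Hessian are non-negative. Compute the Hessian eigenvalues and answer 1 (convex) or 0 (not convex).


The Hessian of f(x,y) = 2*x^2 - 5*x*y - 7*y^2 + 6*x - 3*y + 6 is:
H = [[4, -5], [-5, -14]]
Trace = 4 - 14 = -10
Determinant = 4*-14 - (-5)^2 = -81
Discriminant = (-10)^2 - 4*-81 = 424.0
Eigenvalues: lambda_1 = -15.2956, lambda_2 = 5.2956
The function is not convex.

0


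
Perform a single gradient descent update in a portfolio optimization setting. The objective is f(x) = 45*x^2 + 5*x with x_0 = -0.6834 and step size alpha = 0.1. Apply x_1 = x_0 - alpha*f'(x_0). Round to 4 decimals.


We compute the gradient at x_0 and apply the update.
f'(x) = 90*x + 5
f'(-0.6834) = 90*-0.6834 + 5 = -56.506
x_1 = -0.6834 - 0.1*-56.506 = 4.9672


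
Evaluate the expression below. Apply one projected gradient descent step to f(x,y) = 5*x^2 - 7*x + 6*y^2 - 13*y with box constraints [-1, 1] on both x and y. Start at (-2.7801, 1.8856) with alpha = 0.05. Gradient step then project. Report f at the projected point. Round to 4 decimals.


Step 1: Compute gradient at (-2.7801, 1.8856).
grad_x = 2*5*-2.7801 - 7 = -34.801
grad_y = 2*6*1.8856 - 13 = 9.6272
Step 2: Gradient step.
x_raw = -2.7801 - 0.05*-34.801 = -1.0401
y_raw = 1.8856 - 0.05*9.6272 = 1.4042
Step 3: Project onto [-1, 1].
x_proj = clip(-1.0401) = -1.0
y_proj = clip(1.4042) = 1.0
Step 4: Evaluate f.
f(-1.0, 1.0) = 5.0


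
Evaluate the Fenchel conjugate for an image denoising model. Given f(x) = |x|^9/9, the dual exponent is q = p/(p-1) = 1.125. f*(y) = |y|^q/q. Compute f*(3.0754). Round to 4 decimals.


The conjugate exponent q satisfies 1/p + 1/q = 1.
p = 9, so q = 9/(9 - 1) = 1.125
|y|^q = 3.0754^1.125 = 3.5391
f*(3.0754) = 3.5391 / 1.125 = 3.1458


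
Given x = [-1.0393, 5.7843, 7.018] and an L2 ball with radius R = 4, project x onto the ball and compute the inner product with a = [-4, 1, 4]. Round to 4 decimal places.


Step 1: Compute ||x|| (intermediates to 6 decimals).
||x|| = sqrt((-1.0393)^2 + 5.7843^2 + 7.018^2) = 9.15372
Step 2: Project.
Since ||x|| > R, scale = R/||x|| = 4/9.15372 = 0.436981, proj(x) = scale * x
proj(x) = [-0.454154, 2.527629, 3.066733]
Step 3: Dot product.
a^T * proj(x) = -4*(-0.454154) + 1*2.527629 + 4*3.066733 = 16.6112


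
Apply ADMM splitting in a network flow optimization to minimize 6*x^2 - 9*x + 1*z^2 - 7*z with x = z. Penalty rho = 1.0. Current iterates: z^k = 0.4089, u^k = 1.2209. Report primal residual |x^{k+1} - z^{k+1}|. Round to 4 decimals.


ADMM iteration with rho = 1.0, z^k = 0.4089, u^k = 1.2209
Step 1: x-update.
Minimize 6*x^2 - 9*x + (1.0/2)*(x - 0.4089 + 1.2209)^2
FOC: (2*6 + 1.0)*x = 9 + 1.0*(0.4089 - 1.2209)
x^{k+1} = 0.6298
Step 2: z-update.
Minimize 1*z^2 - 7*z + (1.0/2)*(0.6298 - z + 1.2209)^2
FOC: (2*1 + 1.0)*z = 7 + 1.0*(0.6298 + 1.2209)
z^{k+1} = 2.9502
Step 3: u-update.
u^{k+1} = 1.2209 + 0.6298 - 2.9502 = -1.0995
Step 4: Primal residual = |0.6298 - 2.9502| = 2.3204


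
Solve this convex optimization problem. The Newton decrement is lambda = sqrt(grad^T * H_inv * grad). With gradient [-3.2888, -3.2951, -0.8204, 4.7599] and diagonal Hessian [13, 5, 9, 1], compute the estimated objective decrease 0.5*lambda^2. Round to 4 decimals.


Step 1: H is diagonal, so H^(-1) * g = [-0.253, -0.659, -0.0912, 4.7599].
Step 2: g^T H^(-1) g = sum_i g_i^2 / H_ii
  = (-3.2888)^2/13 + (-3.2951)^2/5 + (-0.8204)^2/9 + (4.7599)^2/1
  = 0.832 + 2.1715 + 0.0748 + 22.6566 = 25.735
Step 3: Objective decrease = 0.5 * g^T H^(-1) g = 12.8675


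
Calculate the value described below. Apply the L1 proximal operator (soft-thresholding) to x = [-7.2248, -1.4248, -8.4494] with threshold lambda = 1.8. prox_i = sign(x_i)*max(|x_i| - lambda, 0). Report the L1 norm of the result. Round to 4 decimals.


Soft-thresholding with lambda = 1.8:
prox(-7.2248) = sign(-7.2248)*max(|-7.2248| - 1.8, 0) = -5.4248
prox(-1.4248) = sign(-1.4248)*max(|-1.4248| - 1.8, 0) = 0.0
prox(-8.4494) = sign(-8.4494)*max(|-8.4494| - 1.8, 0) = -6.6494
prox(x) = [-5.4248, 0.0, -6.6494]
||prox(x)||_1 = 5.4248 + 0.0 + 6.6494 = 12.0742


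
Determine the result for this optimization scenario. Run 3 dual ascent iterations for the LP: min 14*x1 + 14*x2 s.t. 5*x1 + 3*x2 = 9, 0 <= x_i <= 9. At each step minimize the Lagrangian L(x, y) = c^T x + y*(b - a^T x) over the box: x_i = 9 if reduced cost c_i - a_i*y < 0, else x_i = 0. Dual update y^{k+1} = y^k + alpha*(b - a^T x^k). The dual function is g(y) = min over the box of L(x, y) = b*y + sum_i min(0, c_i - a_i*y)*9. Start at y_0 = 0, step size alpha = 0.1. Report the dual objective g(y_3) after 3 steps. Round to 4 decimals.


Dual ascent for LP: min 14*x1 + 14*x2, 5*x1 + 3*x2 = 9, 0 <= x_i <= 9
Step 1: y^k = 0.0, reduced costs: (14.0, 14.0)
  x^k = (0.0, 0.0), subgradient = b - a^T x = 9.0
  y^{k+1} = 0.0 + 0.1*9.0 = 0.9
Step 2: y^k = 0.9, reduced costs: (9.5, 11.3)
  x^k = (0.0, 0.0), subgradient = b - a^T x = 9.0
  y^{k+1} = 0.9 + 0.1*9.0 = 1.8
Step 3: y^k = 1.8, reduced costs: (5.0, 8.6)
  x^k = (0.0, 0.0), subgradient = b - a^T x = 9.0
  y^{k+1} = 1.8 + 0.1*9.0 = 2.7
Dual objective at y_3 = 2.7: reduced costs (0.5, 5.9), box minimizer x = (0.0, 0.0)
g(y_3) = b*y + (c1 - a1*y)*x1 + (c2 - a2*y)*x2 = 9*2.7 + 0.5*0.0 + 5.9*0.0 = 24.3 + 0.0 + 0.0 = 24.3


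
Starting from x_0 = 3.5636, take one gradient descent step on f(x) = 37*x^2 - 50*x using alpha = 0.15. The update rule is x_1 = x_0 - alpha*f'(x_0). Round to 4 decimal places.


We compute the gradient at x_0 and apply the update.
f'(x) = 74*x - 50
f'(3.5636) = 74*3.5636 - 50 = 213.7064
x_1 = 3.5636 - 0.15*213.7064 = -28.4924


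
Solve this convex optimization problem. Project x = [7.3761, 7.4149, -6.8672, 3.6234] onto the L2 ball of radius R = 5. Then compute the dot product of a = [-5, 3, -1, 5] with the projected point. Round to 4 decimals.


Step 1: Compute ||x|| (intermediates to 6 decimals).
||x|| = sqrt(7.3761^2 + 7.4149^2 + (-6.8672)^2 + 3.6234^2) = 13.025938
Step 2: Project.
Since ||x|| > R, scale = R/||x|| = 5/13.025938 = 0.38385, proj(x) = scale * x
proj(x) = [2.831316, 2.846209, -2.635975, 1.390842]
Step 3: Dot product.
a^T * proj(x) = -5*2.831316 + 3*2.846209 - 1*(-2.635975) + 5*1.390842 = 3.9722


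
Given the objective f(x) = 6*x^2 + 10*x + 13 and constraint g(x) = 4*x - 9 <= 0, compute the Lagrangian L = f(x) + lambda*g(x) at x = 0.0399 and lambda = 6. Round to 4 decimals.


Step 1: Evaluate f(x).
f(0.0399) = 6*0.0399^2 + 10*0.0399 + 13 = 13.4086
Step 2: Evaluate g(x).
g(0.0399) = 4*0.0399 - 9 = -8.8404
Step 3: Compute Lagrangian.
L = 13.4086 + 6*-8.8404 = -39.6338


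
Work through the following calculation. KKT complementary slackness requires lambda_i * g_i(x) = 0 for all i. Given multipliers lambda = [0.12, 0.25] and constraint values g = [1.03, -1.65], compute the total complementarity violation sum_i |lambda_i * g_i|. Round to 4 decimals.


KKT complementary slackness check:
lambda_1 * g_1 = 0.12 * 1.03 = 0.1236
lambda_2 * g_2 = 0.25 * -1.65 = -0.4125
Total violation = 0.1236 + 0.4125 = 0.5361


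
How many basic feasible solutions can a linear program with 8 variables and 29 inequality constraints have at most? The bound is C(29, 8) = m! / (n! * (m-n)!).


Each vertex corresponds to some choice of n active constraints out of m, so the number of vertices is at most C(m, n) = m! / (n!(m-n)!).
m = 29, n = 8
Numerator: 29 * 28 * 27 * 26 * 25 * 24 * 23 * 22
Denominator: 8! = 40320
C(29, 8) = 4292145


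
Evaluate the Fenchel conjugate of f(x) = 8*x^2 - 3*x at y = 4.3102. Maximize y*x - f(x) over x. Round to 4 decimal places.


f*(y) = sup_x {y*x - a*x^2 - b*x} = sup_x {(y-b)*x - a*x^2}
FOC: (y - b) - 2a*x = 0 => x* = (y - b)/(2a)
x* = (4.3102 + 3)/(2*8) = 0.4569
f*(4.3102) = (y-b)^2/(4a) = (4.3102 + 3)^2/(4*8)
= 53.439/32 = 1.67


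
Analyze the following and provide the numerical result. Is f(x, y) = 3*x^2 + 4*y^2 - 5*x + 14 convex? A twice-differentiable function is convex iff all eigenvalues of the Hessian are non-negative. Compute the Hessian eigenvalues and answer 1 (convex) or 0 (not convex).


The Hessian of f(x,y) = 3*x^2 + 4*y^2 - 5*x + 14 is:
H = [[6, 0], [0, 8]]
Trace = 6 + 8 = 14
Determinant = 6*8 - (0)^2 = 48
Discriminant = (14)^2 - 4*48 = 4.0
Eigenvalues: lambda_1 = 6.0, lambda_2 = 8.0
The function is convex.

1


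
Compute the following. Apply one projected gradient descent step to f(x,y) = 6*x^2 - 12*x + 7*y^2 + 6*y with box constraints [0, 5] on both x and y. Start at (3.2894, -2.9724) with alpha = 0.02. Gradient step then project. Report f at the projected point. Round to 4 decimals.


Step 1: Compute gradient at (3.2894, -2.9724).
grad_x = 2*6*3.2894 - 12 = 27.4728
grad_y = 2*7*-2.9724 + 6 = -35.6136
Step 2: Gradient step.
x_raw = 3.2894 - 0.02*27.4728 = 2.7399
y_raw = -2.9724 - 0.02*-35.6136 = -2.2601
Step 3: Project onto [0, 5].
x_proj = clip(2.7399) = 2.7399
y_proj = clip(-2.2601) = 0.0
Step 4: Evaluate f.
f(2.7399, 0.0) = 12.1644


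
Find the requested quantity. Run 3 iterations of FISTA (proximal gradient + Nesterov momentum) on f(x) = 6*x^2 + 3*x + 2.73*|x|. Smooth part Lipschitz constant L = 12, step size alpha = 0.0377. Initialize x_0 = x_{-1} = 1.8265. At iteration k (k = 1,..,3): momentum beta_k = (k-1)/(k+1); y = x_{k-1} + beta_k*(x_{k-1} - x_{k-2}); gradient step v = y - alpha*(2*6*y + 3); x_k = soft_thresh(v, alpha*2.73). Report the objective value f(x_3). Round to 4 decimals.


FISTA on f(x) = 6*x^2 + 3*x + 2.73*|x|
L = 12, alpha = 0.0377
Iteration 1: beta = 0.0, y = 1.8265 + 0.0*(1.8265 - 1.8265) = 1.8265
  grad(y) = 24.918, v = y - alpha*grad = 0.8871
  prox(v) = soft_thresh(0.8871, 0.1029) = 0.7842
Iteration 2: beta = 0.3333, y = 0.7842 + 0.3333*(0.7842 - 1.8265) = 0.4367
  grad(y) = 8.2407, v = y - alpha*grad = 0.1261
  prox(v) = soft_thresh(0.1261, 0.1029) = 0.0231
Iteration 3: beta = 0.5, y = 0.0231 + 0.5*(0.0231 - 0.7842) = -0.3574
  grad(y) = -1.2887, v = y - alpha*grad = -0.3088
  prox(v) = soft_thresh(-0.3088, 0.1029) = -0.2059
f(x_3) = 6*(-0.2059)^2 + 3*(-0.2059) + 2.73*|-0.2059| = 0.1987


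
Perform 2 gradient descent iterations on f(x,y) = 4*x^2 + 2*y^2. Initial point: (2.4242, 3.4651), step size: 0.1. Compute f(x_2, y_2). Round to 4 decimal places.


Gradient descent on f(x,y) = 4*x^2 + 2*y^2.
Starting point: (2.4242, 3.4651), alpha = 0.1
Step 1: grad_x = 2*4*2.4242 = 19.3936, grad_y = 2*2*3.4651 = 13.8604
  x_1 = 2.4242 - 0.1*19.3936 = 0.4848
  y_1 = 3.4651 - 0.1*13.8604 = 2.0791
Step 2: grad_x = 2*4*0.4848 = 3.8787, grad_y = 2*2*2.0791 = 8.3162
  x_2 = 0.4848 - 0.1*3.8787 = 0.097
  y_2 = 2.0791 - 0.1*8.3162 = 1.2474
f(0.097, 1.2474) = 4*0.097^2 + 2*1.2474^2 = 3.1498


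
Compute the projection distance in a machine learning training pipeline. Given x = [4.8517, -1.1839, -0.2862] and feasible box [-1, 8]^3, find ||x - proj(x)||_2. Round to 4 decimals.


Project each component onto [-1, 8].
clip(4.8517) = 4.8517, clip(-1.1839) = -1.0, clip(-0.2862) = -0.2862
Projection = [4.8517, -1.0, -0.2862]
Squared diffs: [0.0, 0.0338, 0.0]
Distance = sqrt(0.0338) = 0.1839


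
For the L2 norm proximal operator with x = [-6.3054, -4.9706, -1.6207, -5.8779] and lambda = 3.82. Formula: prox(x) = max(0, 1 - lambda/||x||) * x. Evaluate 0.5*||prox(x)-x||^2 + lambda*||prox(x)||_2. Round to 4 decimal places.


Step 1: Compute ||x||.
||x|| = 10.0817
Step 2: Compute scaling factor.
scale = max(0, 1 - 3.82/10.0817) = 0.6211
Step 3: prox(x) = [-3.9163, -3.0872, -1.0066, -3.6507]
||prox(x)|| = 6.2617
Step 4: Proximal objective.
0.5*||prox-x||^2 = 7.2962
lambda*||prox|| = 23.9197
Total = 31.216


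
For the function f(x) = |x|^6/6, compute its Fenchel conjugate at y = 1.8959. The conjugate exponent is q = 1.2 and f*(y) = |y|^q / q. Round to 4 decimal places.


The conjugate exponent q satisfies 1/p + 1/q = 1.
p = 6, so q = 6/(6 - 1) = 1.2
|y|^q = 1.8959^1.2 = 2.1547
f*(1.8959) = 2.1547 / 1.2 = 1.7955


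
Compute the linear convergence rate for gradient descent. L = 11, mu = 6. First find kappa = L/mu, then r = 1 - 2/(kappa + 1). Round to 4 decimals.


Step 1: Compute the condition number.
kappa = L/mu = 11/6 = 1.8333
Step 2: Compute the convergence rate.
r = 1 - 2/(kappa + 1) = 1 - 2*mu/(L + mu) = (L - mu)/(L + mu) = 5/17 = 0.2941


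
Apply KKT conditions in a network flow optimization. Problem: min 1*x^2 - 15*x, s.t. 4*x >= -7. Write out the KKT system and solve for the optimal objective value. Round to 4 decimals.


Step 1: Try lambda = 0 (constraint inactive).
Stationarity: 2*1*x - 15 = 0
x* = 15/(2*1) = 7.5
Check constraint: 4*7.5 = 30.0 >= -7 -- satisfied.
Step 2: Compute optimal value.
f(x*) = 1*7.5^2 - 15*7.5 = -56.25


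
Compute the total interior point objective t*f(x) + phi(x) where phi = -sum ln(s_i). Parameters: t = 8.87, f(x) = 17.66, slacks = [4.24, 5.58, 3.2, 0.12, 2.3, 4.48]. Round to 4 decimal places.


Step 1: Compute log-barrier.
ln values: [1.4446, 1.7192, 1.1632, -2.1203, 0.8329, 1.4996]
phi = -(1.4446 + 1.7192 + 1.1632 - 2.1203 + 0.8329 + 1.4996) = -4.5392
Step 2: Compute augmented objective.
t*f(x) = 8.87*17.66 = 156.6442
Total = 156.6442 - 4.5392 = 152.105


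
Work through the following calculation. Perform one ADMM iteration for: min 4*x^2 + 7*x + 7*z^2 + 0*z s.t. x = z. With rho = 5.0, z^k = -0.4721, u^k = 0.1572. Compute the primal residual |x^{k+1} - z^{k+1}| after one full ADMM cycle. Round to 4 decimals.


ADMM iteration with rho = 5.0, z^k = -0.4721, u^k = 0.1572
Step 1: x-update.
Minimize 4*x^2 + 7*x + (5.0/2)*(x + 0.4721 + 0.1572)^2
FOC: (2*4 + 5.0)*x = -7 + 5.0*(-0.4721 - 0.1572)
x^{k+1} = -0.7805
Step 2: z-update.
Minimize 7*z^2 + 0*z + (5.0/2)*(-0.7805 - z + 0.1572)^2
FOC: (2*7 + 5.0)*z = 0 + 5.0*(-0.7805 + 0.1572)
z^{k+1} = -0.164
Step 3: u-update.
u^{k+1} = 0.1572 - 0.7805 + 0.164 = -0.4593
Step 4: Primal residual = |-0.7805 + 0.164| = 0.6165


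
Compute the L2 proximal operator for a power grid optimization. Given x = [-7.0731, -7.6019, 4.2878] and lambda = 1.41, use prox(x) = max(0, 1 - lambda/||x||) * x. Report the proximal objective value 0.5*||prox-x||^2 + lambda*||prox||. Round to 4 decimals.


Step 1: Compute ||x||.
||x|| = 11.234
Step 2: Compute scaling factor.
scale = max(0, 1 - 1.41/11.234) = 0.8745
Step 3: prox(x) = [-6.1853, -6.6478, 3.7496]
||prox(x)|| = 9.824
Step 4: Proximal objective.
0.5*||prox-x||^2 = 0.9941
lambda*||prox|| = 13.8518
Total = 14.8459


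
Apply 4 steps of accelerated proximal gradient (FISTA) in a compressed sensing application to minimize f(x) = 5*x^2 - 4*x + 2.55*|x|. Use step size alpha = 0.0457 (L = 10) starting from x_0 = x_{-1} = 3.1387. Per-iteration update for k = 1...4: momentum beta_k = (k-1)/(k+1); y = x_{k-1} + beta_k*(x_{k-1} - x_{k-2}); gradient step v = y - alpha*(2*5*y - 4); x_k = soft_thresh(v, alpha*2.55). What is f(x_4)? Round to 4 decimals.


FISTA on f(x) = 5*x^2 - 4*x + 2.55*|x|
L = 10, alpha = 0.0457
Iteration 1: beta = 0.0, y = 3.1387 + 0.0*(3.1387 - 3.1387) = 3.1387
  grad(y) = 27.387, v = y - alpha*grad = 1.8871
  prox(v) = soft_thresh(1.8871, 0.1165) = 1.7706
Iteration 2: beta = 0.3333, y = 1.7706 + 0.3333*(1.7706 - 3.1387) = 1.3145
  grad(y) = 9.1454, v = y - alpha*grad = 0.8966
  prox(v) = soft_thresh(0.8966, 0.1165) = 0.7801
Iteration 3: beta = 0.5, y = 0.7801 + 0.5*(0.7801 - 1.7706) = 0.2848
  grad(y) = -1.152, v = y - alpha*grad = 0.3374
  prox(v) = soft_thresh(0.3374, 0.1165) = 0.2209
Iteration 4: beta = 0.6, y = 0.2209 + 0.6*(0.2209 - 0.7801) = -0.1146
  grad(y) = -5.1458, v = y - alpha*grad = 0.1206
  prox(v) = soft_thresh(0.1206, 0.1165) = 0.004
f(x_4) = 5*0.004^2 - 4*0.004 + 2.55*|0.004| = -0.0058


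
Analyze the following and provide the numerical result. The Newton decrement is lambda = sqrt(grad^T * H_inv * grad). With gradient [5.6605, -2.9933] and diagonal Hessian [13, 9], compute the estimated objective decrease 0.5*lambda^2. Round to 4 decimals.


Step 1: H is diagonal, so H^(-1) * g = [0.4354, -0.3326].
Step 2: g^T H^(-1) g = sum_i g_i^2 / H_ii
  = (5.6605)^2/13 + (-2.9933)^2/9
  = 2.4647 + 0.9955 = 3.4603
Step 3: Objective decrease = 0.5 * g^T H^(-1) g = 1.7301


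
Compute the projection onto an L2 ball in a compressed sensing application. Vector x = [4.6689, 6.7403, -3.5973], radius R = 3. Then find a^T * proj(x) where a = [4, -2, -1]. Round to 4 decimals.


Step 1: Compute ||x|| (intermediates to 6 decimals).
||x|| = sqrt(4.6689^2 + 6.7403^2 + (-3.5973)^2) = 8.953817
Step 2: Project.
Since ||x|| > R, scale = R/||x|| = 3/8.953817 = 0.335053, proj(x) = scale * x
proj(x) = [1.564329, 2.258358, -1.205286]
Step 3: Dot product.
a^T * proj(x) = 4*1.564329 - 2*2.258358 - 1*(-1.205286) = 2.9459


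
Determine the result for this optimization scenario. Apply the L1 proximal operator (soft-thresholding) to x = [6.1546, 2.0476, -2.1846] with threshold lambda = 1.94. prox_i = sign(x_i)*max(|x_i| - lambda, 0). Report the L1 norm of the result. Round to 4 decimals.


Soft-thresholding with lambda = 1.94:
prox(6.1546) = sign(6.1546)*max(|6.1546| - 1.94, 0) = 4.2146
prox(2.0476) = sign(2.0476)*max(|2.0476| - 1.94, 0) = 0.1076
prox(-2.1846) = sign(-2.1846)*max(|-2.1846| - 1.94, 0) = -0.2446
prox(x) = [4.2146, 0.1076, -0.2446]
||prox(x)||_1 = 4.2146 + 0.1076 + 0.2446 = 4.5668


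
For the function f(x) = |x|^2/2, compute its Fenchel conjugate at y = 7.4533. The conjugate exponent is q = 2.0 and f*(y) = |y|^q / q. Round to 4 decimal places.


The conjugate exponent q satisfies 1/p + 1/q = 1.
p = 2, so q = 2/(2 - 1) = 2.0
|y|^q = 7.4533^2.0 = 55.5517
f*(7.4533) = 55.5517 / 2.0 = 27.7758


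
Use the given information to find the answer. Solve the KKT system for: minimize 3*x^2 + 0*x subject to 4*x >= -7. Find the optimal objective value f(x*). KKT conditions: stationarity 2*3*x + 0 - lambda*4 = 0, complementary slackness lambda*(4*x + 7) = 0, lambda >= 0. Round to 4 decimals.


Step 1: Try lambda = 0 (constraint inactive).
Stationarity: 2*3*x + 0 = 0
x* = 0/(2*3) = 0.0
Check constraint: 4*0.0 = 0.0 >= -7 -- satisfied.
Step 2: Compute optimal value.
f(x*) = 3*0.0^2 + 0*0.0 = 0.0


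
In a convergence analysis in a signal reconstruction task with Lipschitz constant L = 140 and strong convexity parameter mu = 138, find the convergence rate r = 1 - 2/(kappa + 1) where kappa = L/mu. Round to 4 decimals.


Step 1: Compute the condition number.
kappa = L/mu = 140/138 = 1.0145
Step 2: Compute the convergence rate.
r = 1 - 2/(kappa + 1) = 1 - 2*mu/(L + mu) = (L - mu)/(L + mu) = 2/278 = 0.0072


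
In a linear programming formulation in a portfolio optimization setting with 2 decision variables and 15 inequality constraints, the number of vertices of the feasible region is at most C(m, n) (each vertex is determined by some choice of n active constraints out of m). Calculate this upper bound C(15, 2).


Each vertex corresponds to some choice of n active constraints out of m, so the number of vertices is at most C(m, n) = m! / (n!(m-n)!).
m = 15, n = 2
Numerator: 15 * 14
Denominator: 2! = 2
C(15, 2) = 105


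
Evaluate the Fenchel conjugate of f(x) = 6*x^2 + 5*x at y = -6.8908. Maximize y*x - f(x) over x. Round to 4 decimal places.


f*(y) = sup_x {y*x - a*x^2 - b*x} = sup_x {(y-b)*x - a*x^2}
FOC: (y - b) - 2a*x = 0 => x* = (y - b)/(2a)
x* = (-6.8908 - 5)/(2*6) = -0.9909
f*(-6.8908) = (y-b)^2/(4a) = (-6.8908 - 5)^2/(4*6)
= 141.3911/24 = 5.8913


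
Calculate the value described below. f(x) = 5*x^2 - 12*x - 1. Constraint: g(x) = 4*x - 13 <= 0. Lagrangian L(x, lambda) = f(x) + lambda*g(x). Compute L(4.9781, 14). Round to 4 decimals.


Step 1: Evaluate f(x).
f(4.9781) = 5*4.9781^2 - 12*4.9781 - 1 = 63.1702
Step 2: Evaluate g(x).
g(4.9781) = 4*4.9781 - 13 = 6.9124
Step 3: Compute Lagrangian.
L = 63.1702 + 14*6.9124 = 159.9438


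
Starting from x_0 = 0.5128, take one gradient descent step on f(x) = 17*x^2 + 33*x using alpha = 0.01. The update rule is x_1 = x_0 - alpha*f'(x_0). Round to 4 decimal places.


We compute the gradient at x_0 and apply the update.
f'(x) = 34*x + 33
f'(0.5128) = 34*0.5128 + 33 = 50.4352
x_1 = 0.5128 - 0.01*50.4352 = 0.0084


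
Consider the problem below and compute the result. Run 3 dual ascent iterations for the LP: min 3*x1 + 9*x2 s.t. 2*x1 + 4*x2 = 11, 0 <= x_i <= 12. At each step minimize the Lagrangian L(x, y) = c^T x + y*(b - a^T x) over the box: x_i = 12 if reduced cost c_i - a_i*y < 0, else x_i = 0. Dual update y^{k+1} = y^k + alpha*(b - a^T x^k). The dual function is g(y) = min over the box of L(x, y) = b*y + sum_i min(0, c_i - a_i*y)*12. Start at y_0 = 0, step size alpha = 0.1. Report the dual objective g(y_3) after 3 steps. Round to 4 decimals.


Dual ascent for LP: min 3*x1 + 9*x2, 2*x1 + 4*x2 = 11, 0 <= x_i <= 12
Step 1: y^k = 0.0, reduced costs: (3.0, 9.0)
  x^k = (0.0, 0.0), subgradient = b - a^T x = 11.0
  y^{k+1} = 0.0 + 0.1*11.0 = 1.1
Step 2: y^k = 1.1, reduced costs: (0.8, 4.6)
  x^k = (0.0, 0.0), subgradient = b - a^T x = 11.0
  y^{k+1} = 1.1 + 0.1*11.0 = 2.2
Step 3: y^k = 2.2, reduced costs: (-1.4, 0.2)
  x^k = (12.0, 0.0), subgradient = b - a^T x = -13.0
  y^{k+1} = 2.2 + 0.1*-13.0 = 0.9
Dual objective at y_3 = 0.9: reduced costs (1.2, 5.4), box minimizer x = (0.0, 0.0)
g(y_3) = b*y + (c1 - a1*y)*x1 + (c2 - a2*y)*x2 = 11*0.9 + 1.2*0.0 + 5.4*0.0 = 9.9 + 0.0 + 0.0 = 9.9


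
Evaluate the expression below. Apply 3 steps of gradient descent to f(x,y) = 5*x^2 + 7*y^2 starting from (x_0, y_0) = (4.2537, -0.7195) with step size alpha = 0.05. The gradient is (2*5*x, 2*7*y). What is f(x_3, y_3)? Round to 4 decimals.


Gradient descent on f(x,y) = 5*x^2 + 7*y^2.
Starting point: (4.2537, -0.7195), alpha = 0.05
Step 1: grad_x = 2*5*4.2537 = 42.537, grad_y = 2*7*-0.7195 = -10.073
  x_1 = 4.2537 - 0.05*42.537 = 2.1269
  y_1 = -0.7195 - 0.05*-10.073 = -0.2159
Step 2: grad_x = 2*5*2.1269 = 21.2685, grad_y = 2*7*-0.2159 = -3.0219
  x_2 = 2.1269 - 0.05*21.2685 = 1.0634
  y_2 = -0.2159 - 0.05*-3.0219 = -0.0648
Step 3: grad_x = 2*5*1.0634 = 10.6343, grad_y = 2*7*-0.0648 = -0.9066
  x_3 = 1.0634 - 0.05*10.6343 = 0.5317
  y_3 = -0.0648 - 0.05*-0.9066 = -0.0194
f(0.5317, -0.0194) = 5*0.5317^2 + 7*(-0.0194)^2 = 1.4162


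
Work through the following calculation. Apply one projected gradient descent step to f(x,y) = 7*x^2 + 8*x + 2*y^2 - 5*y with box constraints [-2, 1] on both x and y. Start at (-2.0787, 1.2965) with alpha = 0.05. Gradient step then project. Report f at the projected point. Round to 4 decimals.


Step 1: Compute gradient at (-2.0787, 1.2965).
grad_x = 2*7*-2.0787 + 8 = -21.1018
grad_y = 2*2*1.2965 - 5 = 0.186
Step 2: Gradient step.
x_raw = -2.0787 - 0.05*-21.1018 = -1.0236
y_raw = 1.2965 - 0.05*0.186 = 1.2872
Step 3: Project onto [-2, 1].
x_proj = clip(-1.0236) = -1.0236
y_proj = clip(1.2872) = 1.0
Step 4: Evaluate f.
f(-1.0236, 1.0) = -3.8544


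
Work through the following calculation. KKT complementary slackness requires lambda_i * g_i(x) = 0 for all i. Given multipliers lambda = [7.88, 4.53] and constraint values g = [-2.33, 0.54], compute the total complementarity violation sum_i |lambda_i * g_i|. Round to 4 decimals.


KKT complementary slackness check:
lambda_1 * g_1 = 7.88 * -2.33 = -18.3604
lambda_2 * g_2 = 4.53 * 0.54 = 2.4462
Total violation = 18.3604 + 2.4462 = 20.8066


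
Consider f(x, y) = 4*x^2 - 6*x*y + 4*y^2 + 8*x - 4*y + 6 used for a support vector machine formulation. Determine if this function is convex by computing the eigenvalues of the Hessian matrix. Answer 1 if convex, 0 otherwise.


The Hessian of f(x,y) = 4*x^2 - 6*x*y + 4*y^2 + 8*x - 4*y + 6 is:
H = [[8, -6], [-6, 8]]
Trace = 8 + 8 = 16
Determinant = 8*8 - (-6)^2 = 28
Discriminant = (16)^2 - 4*28 = 144.0
Eigenvalues: lambda_1 = 2.0, lambda_2 = 14.0
The function is convex.

1


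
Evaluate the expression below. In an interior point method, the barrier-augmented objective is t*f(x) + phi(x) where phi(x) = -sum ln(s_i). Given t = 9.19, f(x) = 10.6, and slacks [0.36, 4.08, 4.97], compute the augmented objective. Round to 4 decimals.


Step 1: Compute log-barrier.
ln values: [-1.0217, 1.4061, 1.6034]
phi = -(-1.0217 + 1.4061 + 1.6034) = -1.9879
Step 2: Compute augmented objective.
t*f(x) = 9.19*10.6 = 97.414
Total = 97.414 - 1.9879 = 95.4261


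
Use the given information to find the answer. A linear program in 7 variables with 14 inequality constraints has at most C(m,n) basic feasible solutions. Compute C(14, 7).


Each vertex corresponds to some choice of n active constraints out of m, so the number of vertices is at most C(m, n) = m! / (n!(m-n)!).
m = 14, n = 7
Numerator: 14 * 13 * 12 * 11 * 10 * 9 * 8
Denominator: 7! = 5040
C(14, 7) = 3432


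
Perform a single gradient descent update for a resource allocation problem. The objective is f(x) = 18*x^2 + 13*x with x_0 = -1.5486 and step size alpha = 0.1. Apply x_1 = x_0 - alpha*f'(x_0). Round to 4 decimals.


We compute the gradient at x_0 and apply the update.
f'(x) = 36*x + 13
f'(-1.5486) = 36*-1.5486 + 13 = -42.7496
x_1 = -1.5486 - 0.1*-42.7496 = 2.7264


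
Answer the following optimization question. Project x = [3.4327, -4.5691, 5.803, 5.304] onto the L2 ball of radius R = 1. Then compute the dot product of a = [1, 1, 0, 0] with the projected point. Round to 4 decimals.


Step 1: Compute ||x|| (intermediates to 6 decimals).
||x|| = sqrt(3.4327^2 + (-4.5691)^2 + 5.803^2 + 5.304^2) = 9.71943
Step 2: Project.
Since ||x|| > R, scale = R/||x|| = 1/9.71943 = 0.102887, proj(x) = scale * x
proj(x) = [0.35318, -0.470101, 0.597053, 0.545713]
Step 3: Dot product.
a^T * proj(x) = 1*0.35318 + 1*(-0.470101) + 0*0.597053 + 0*0.545713 = -0.1169


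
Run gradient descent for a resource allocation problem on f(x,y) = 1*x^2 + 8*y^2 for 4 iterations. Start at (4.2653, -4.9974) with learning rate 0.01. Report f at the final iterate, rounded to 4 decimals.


Gradient descent on f(x,y) = 1*x^2 + 8*y^2.
Starting point: (4.2653, -4.9974), alpha = 0.01
Step 1: grad_x = 2*1*4.2653 = 8.5306, grad_y = 2*8*-4.9974 = -79.9584
  x_1 = 4.2653 - 0.01*8.5306 = 4.18
  y_1 = -4.9974 - 0.01*-79.9584 = -4.1978
Step 2: grad_x = 2*1*4.18 = 8.36, grad_y = 2*8*-4.1978 = -67.1651
  x_2 = 4.18 - 0.01*8.36 = 4.0964
  y_2 = -4.1978 - 0.01*-67.1651 = -3.5262
Step 3: grad_x = 2*1*4.0964 = 8.1928, grad_y = 2*8*-3.5262 = -56.4186
  x_3 = 4.0964 - 0.01*8.1928 = 4.0145
  y_3 = -3.5262 - 0.01*-56.4186 = -2.962
Step 4: grad_x = 2*1*4.0145 = 8.0289, grad_y = 2*8*-2.962 = -47.3917
  x_4 = 4.0145 - 0.01*8.0289 = 3.9342
  y_4 = -2.962 - 0.01*-47.3917 = -2.4881
f(3.9342, -2.4881) = 1*3.9342^2 + 8*(-2.4881)^2 = 65.0014


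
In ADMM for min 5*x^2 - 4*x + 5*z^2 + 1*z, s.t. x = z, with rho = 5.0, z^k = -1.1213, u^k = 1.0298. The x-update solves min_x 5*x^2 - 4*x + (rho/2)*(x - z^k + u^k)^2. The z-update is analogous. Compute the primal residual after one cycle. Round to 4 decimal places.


ADMM iteration with rho = 5.0, z^k = -1.1213, u^k = 1.0298
Step 1: x-update.
Minimize 5*x^2 - 4*x + (5.0/2)*(x + 1.1213 + 1.0298)^2
FOC: (2*5 + 5.0)*x = 4 + 5.0*(-1.1213 - 1.0298)
x^{k+1} = -0.4504
Step 2: z-update.
Minimize 5*z^2 + 1*z + (5.0/2)*(-0.4504 - z + 1.0298)^2
FOC: (2*5 + 5.0)*z = -1 + 5.0*(-0.4504 + 1.0298)
z^{k+1} = 0.1265
Step 3: u-update.
u^{k+1} = 1.0298 - 0.4504 - 0.1265 = 0.453
Step 4: Primal residual = |-0.4504 - 0.1265| = 0.5768


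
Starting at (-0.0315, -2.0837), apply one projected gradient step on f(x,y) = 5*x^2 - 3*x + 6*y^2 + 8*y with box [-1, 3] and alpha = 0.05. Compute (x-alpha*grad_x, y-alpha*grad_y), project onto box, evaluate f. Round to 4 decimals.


Step 1: Compute gradient at (-0.0315, -2.0837).
grad_x = 2*5*-0.0315 - 3 = -3.315
grad_y = 2*6*-2.0837 + 8 = -17.0044
Step 2: Gradient step.
x_raw = -0.0315 - 0.05*-3.315 = 0.1343
y_raw = -2.0837 - 0.05*-17.0044 = -1.2335
Step 3: Project onto [-1, 3].
x_proj = clip(0.1343) = 0.1343
y_proj = clip(-1.2335) = -1.0
Step 4: Evaluate f.
f(0.1343, -1.0) = -2.3126


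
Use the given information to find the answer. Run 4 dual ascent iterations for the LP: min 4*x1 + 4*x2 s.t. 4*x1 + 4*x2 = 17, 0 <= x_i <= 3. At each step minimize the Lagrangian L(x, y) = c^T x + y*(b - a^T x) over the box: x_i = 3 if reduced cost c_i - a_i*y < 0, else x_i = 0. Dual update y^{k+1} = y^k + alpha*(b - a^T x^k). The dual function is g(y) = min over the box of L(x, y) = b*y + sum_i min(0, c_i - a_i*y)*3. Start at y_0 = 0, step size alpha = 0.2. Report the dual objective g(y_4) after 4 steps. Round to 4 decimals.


Dual ascent for LP: min 4*x1 + 4*x2, 4*x1 + 4*x2 = 17, 0 <= x_i <= 3
Step 1: y^k = 0.0, reduced costs: (4.0, 4.0)
  x^k = (0.0, 0.0), subgradient = b - a^T x = 17.0
  y^{k+1} = 0.0 + 0.2*17.0 = 3.4
Step 2: y^k = 3.4, reduced costs: (-9.6, -9.6)
  x^k = (3.0, 3.0), subgradient = b - a^T x = -7.0
  y^{k+1} = 3.4 + 0.2*-7.0 = 2.0
Step 3: y^k = 2.0, reduced costs: (-4.0, -4.0)
  x^k = (3.0, 3.0), subgradient = b - a^T x = -7.0
  y^{k+1} = 2.0 + 0.2*-7.0 = 0.6
Step 4: y^k = 0.6, reduced costs: (1.6, 1.6)
  x^k = (0.0, 0.0), subgradient = b - a^T x = 17.0
  y^{k+1} = 0.6 + 0.2*17.0 = 4.0
Dual objective at y_4 = 4.0: reduced costs (-12.0, -12.0), box minimizer x = (3.0, 3.0)
g(y_4) = b*y + (c1 - a1*y)*x1 + (c2 - a2*y)*x2 = 17*4.0 + (-12.0)*3.0 + (-12.0)*3.0 = 68.0 - 36.0 - 36.0 = -4.0


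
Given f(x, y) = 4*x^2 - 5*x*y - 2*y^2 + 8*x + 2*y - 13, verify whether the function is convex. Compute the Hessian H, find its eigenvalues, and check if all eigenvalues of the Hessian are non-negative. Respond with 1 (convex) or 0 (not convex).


The Hessian of f(x,y) = 4*x^2 - 5*x*y - 2*y^2 + 8*x + 2*y - 13 is:
H = [[8, -5], [-5, -4]]
Trace = 8 - 4 = 4
Determinant = 8*-4 - (-5)^2 = -57
Discriminant = (4)^2 - 4*-57 = 244.0
Eigenvalues: lambda_1 = -5.8102, lambda_2 = 9.8102
The function is not convex.

0


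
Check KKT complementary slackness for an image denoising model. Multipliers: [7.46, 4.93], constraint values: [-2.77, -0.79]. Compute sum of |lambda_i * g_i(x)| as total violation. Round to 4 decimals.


KKT complementary slackness check:
lambda_1 * g_1 = 7.46 * -2.77 = -20.6642
lambda_2 * g_2 = 4.93 * -0.79 = -3.8947
Total violation = 20.6642 + 3.8947 = 24.5589


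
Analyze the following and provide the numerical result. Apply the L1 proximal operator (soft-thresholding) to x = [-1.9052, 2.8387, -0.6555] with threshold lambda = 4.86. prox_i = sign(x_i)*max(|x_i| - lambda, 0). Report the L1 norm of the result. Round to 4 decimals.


Soft-thresholding with lambda = 4.86:
prox(-1.9052) = sign(-1.9052)*max(|-1.9052| - 4.86, 0) = 0.0
prox(2.8387) = sign(2.8387)*max(|2.8387| - 4.86, 0) = 0.0
prox(-0.6555) = sign(-0.6555)*max(|-0.6555| - 4.86, 0) = 0.0
prox(x) = [0.0, 0.0, 0.0]
||prox(x)||_1 = 0.0 + 0.0 + 0.0 = 0.0


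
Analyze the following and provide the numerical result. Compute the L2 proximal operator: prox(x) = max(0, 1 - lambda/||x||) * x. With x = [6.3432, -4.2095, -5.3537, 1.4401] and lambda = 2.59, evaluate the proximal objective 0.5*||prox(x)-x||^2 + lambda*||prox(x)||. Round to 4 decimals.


Step 1: Compute ||x||.
||x|| = 9.4176
Step 2: Compute scaling factor.
scale = max(0, 1 - 2.59/9.4176) = 0.725
Step 3: prox(x) = [4.5987, -3.0518, -3.8813, 1.044]
||prox(x)|| = 6.8276
Step 4: Proximal objective.
0.5*||prox-x||^2 = 3.3541
lambda*||prox|| = 17.6835
Total = 21.0377


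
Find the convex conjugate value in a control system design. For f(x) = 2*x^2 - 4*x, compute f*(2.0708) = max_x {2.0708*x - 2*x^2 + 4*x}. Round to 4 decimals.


f*(y) = sup_x {y*x - a*x^2 - b*x} = sup_x {(y-b)*x - a*x^2}
FOC: (y - b) - 2a*x = 0 => x* = (y - b)/(2a)
x* = (2.0708 + 4)/(2*2) = 1.5177
f*(2.0708) = (y-b)^2/(4a) = (2.0708 + 4)^2/(4*2)
= 36.8546/8 = 4.6068
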